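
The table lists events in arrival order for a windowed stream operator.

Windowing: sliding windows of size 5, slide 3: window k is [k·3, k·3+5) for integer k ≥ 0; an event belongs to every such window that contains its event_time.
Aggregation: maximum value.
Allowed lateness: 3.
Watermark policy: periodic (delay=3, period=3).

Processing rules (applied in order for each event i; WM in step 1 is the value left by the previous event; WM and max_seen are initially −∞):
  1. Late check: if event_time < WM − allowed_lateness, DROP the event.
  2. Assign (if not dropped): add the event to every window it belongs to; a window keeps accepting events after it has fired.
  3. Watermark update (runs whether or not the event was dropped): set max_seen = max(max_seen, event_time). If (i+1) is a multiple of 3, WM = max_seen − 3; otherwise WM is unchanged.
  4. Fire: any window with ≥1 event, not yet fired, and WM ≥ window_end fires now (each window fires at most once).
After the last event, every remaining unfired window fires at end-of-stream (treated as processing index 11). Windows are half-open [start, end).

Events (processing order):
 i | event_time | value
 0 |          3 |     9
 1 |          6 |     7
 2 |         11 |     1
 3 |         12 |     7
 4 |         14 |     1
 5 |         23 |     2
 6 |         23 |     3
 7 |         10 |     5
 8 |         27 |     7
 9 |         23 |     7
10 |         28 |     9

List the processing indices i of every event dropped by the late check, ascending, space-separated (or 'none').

i=0 t=3 v=9: → [3,8),[0,5); WM=−∞
i=1 t=6 v=7: → [6,11),[3,8); WM=−∞
i=2 t=11 v=1: → [9,14); WM=8; [0,5) fires=9 [3,8) fires=9
i=3 t=12 v=7: → [12,17),[9,14); WM=8
i=4 t=14 v=1: → [12,17); WM=8
i=5 t=23 v=2: → [21,26); WM=20; [6,11) fires=7 [9,14) fires=7 [12,17) fires=7
i=6 t=23 v=3: → [21,26); WM=20
i=7 t=10 v=5: DROP (t<20-3); WM=20
i=8 t=27 v=7: → [27,32),[24,29); WM=24
i=9 t=23 v=7: → [21,26); WM=24
i=10 t=28 v=9: → [27,32),[24,29); WM=24

7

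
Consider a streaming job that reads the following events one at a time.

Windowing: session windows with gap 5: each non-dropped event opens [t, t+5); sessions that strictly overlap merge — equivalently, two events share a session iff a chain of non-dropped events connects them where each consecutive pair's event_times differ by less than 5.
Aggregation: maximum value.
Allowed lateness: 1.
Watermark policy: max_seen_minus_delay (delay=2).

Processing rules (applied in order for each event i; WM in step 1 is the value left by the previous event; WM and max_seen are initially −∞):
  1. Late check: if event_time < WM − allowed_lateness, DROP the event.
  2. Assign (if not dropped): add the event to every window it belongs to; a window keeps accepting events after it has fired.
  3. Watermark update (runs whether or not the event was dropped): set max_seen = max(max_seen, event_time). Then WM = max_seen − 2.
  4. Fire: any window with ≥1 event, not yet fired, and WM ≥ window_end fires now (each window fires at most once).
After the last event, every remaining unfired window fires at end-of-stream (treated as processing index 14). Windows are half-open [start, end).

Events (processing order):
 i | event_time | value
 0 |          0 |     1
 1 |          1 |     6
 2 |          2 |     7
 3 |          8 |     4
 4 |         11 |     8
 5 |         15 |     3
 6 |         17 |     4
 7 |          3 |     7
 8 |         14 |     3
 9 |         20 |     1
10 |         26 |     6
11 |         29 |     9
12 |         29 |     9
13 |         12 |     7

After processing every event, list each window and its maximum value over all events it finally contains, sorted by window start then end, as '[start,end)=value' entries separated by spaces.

i=0 t=0 v=1: → [0,5); WM=-2
i=1 t=1 v=6: → [0,6); WM=-1
i=2 t=2 v=7: → [0,7); WM=0
i=3 t=8 v=4: → [8,13); WM=6
i=4 t=11 v=8: → [8,16); WM=9
i=5 t=15 v=3: → [8,20); WM=13
i=6 t=17 v=4: → [8,22); WM=15
i=7 t=3 v=7: DROP (t<15-1); WM=15
i=8 t=14 v=3: → [8,22); WM=15
i=9 t=20 v=1: → [8,25); WM=18
i=10 t=26 v=6: → [26,31); WM=24
i=11 t=29 v=9: → [26,34); WM=27
i=12 t=29 v=9: → [26,34); WM=27
i=13 t=12 v=7: DROP (t<27-1); WM=27

[0,7)=7 [8,25)=8 [26,34)=9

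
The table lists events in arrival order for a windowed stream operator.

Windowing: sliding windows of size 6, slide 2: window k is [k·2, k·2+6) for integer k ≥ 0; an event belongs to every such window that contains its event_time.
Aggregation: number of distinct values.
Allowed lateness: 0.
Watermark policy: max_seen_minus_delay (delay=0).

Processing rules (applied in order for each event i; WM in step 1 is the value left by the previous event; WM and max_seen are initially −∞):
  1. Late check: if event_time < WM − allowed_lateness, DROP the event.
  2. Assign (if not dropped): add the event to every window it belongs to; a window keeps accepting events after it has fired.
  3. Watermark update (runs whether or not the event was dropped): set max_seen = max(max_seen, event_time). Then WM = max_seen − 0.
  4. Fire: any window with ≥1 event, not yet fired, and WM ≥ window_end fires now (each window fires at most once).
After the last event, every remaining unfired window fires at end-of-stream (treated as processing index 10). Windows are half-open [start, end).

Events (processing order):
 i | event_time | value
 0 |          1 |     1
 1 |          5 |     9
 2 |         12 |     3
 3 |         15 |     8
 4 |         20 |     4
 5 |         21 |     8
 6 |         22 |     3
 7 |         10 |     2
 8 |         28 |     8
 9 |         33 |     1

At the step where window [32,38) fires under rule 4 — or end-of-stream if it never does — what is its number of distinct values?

1

i=0 t=1 v=1: → [0,6); WM=1
i=1 t=5 v=9: → [4,10),[2,8),[0,6); WM=5
i=2 t=12 v=3: → [12,18),[10,16),[8,14); WM=12; [0,6) fires=2 [2,8) fires=1 [4,10) fires=1
i=3 t=15 v=8: → [14,20),[12,18),[10,16); WM=15; [8,14) fires=1
i=4 t=20 v=4: → [20,26),[18,24),[16,22); WM=20; [10,16) fires=2 [12,18) fires=2 [14,20) fires=1
i=5 t=21 v=8: → [20,26),[18,24),[16,22); WM=21
i=6 t=22 v=3: → [22,28),[20,26),[18,24); WM=22; [16,22) fires=2
i=7 t=10 v=2: DROP (t<22-0); WM=22
i=8 t=28 v=8: → [28,34),[26,32),[24,30); WM=28; [18,24) fires=3 [20,26) fires=3 [22,28) fires=1
i=9 t=33 v=1: → [32,38),[30,36),[28,34); WM=33; [24,30) fires=1 [26,32) fires=1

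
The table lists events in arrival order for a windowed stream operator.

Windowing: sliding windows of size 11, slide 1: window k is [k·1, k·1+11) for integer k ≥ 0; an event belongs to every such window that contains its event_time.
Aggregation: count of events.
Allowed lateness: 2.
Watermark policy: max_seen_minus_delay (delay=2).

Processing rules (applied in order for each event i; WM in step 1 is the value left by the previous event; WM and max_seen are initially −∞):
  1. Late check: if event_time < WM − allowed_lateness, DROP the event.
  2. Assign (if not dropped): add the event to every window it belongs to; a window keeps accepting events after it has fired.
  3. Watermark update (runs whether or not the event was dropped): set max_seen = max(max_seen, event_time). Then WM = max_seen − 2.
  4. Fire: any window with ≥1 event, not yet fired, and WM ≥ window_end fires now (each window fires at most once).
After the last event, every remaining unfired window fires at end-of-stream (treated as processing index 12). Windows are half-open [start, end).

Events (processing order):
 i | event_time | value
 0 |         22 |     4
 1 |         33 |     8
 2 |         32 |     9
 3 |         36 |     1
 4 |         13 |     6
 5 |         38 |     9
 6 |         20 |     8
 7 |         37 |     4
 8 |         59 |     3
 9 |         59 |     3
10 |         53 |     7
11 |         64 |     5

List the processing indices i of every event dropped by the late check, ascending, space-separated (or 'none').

4 6 10

i=0 t=22 v=4: → [22,33),[21,32),[20,31),[19,30),[18,29),[17,28),[16,27),[15,26),[14,25),[13,24),[12,23); WM=20
i=1 t=33 v=8: → [33,44),[32,43),[31,42),[30,41),[29,40),[28,39),[27,38),[26,37),[25,36),[24,35),[23,34); WM=31; [12,23) fires=1 [13,24) fires=1 [14,25) fires=1 [15,26) fires=1 [16,27) fires=1 [17,28) fires=1 [18,29) fires=1 [19,30) fires=1 [20,31) fires=1
i=2 t=32 v=9: → [32,43),[31,42),[30,41),[29,40),[28,39),[27,38),[26,37),[25,36),[24,35),[23,34),[22,33); WM=31
i=3 t=36 v=1: → [36,47),[35,46),[34,45),[33,44),[32,43),[31,42),[30,41),[29,40),[28,39),[27,38),[26,37); WM=34; [21,32) fires=1 [22,33) fires=2 [23,34) fires=2
i=4 t=13 v=6: DROP (t<34-2); WM=34
i=5 t=38 v=9: → [38,49),[37,48),[36,47),[35,46),[34,45),[33,44),[32,43),[31,42),[30,41),[29,40),[28,39); WM=36; [24,35) fires=2 [25,36) fires=2
i=6 t=20 v=8: DROP (t<36-2); WM=36
i=7 t=37 v=4: → [37,48),[36,47),[35,46),[34,45),[33,44),[32,43),[31,42),[30,41),[29,40),[28,39),[27,38); WM=36
i=8 t=59 v=3: → [59,70),[58,69),[57,68),[56,67),[55,66),[54,65),[53,64),[52,63),[51,62),[50,61),[49,60); WM=57; [26,37) fires=3 [27,38) fires=4 [28,39) fires=5 [29,40) fires=5 [30,41) fires=5 [31,42) fires=5 [32,43) fires=5 [33,44) fires=4 [34,45) fires=3 [35,46) fires=3 [36,47) fires=3 [37,48) fires=2 [38,49) fires=1
i=9 t=59 v=3: → [59,70),[58,69),[57,68),[56,67),[55,66),[54,65),[53,64),[52,63),[51,62),[50,61),[49,60); WM=57
i=10 t=53 v=7: DROP (t<57-2); WM=57
i=11 t=64 v=5: → [64,75),[63,74),[62,73),[61,72),[60,71),[59,70),[58,69),[57,68),[56,67),[55,66),[54,65); WM=62; [49,60) fires=2 [50,61) fires=2 [51,62) fires=2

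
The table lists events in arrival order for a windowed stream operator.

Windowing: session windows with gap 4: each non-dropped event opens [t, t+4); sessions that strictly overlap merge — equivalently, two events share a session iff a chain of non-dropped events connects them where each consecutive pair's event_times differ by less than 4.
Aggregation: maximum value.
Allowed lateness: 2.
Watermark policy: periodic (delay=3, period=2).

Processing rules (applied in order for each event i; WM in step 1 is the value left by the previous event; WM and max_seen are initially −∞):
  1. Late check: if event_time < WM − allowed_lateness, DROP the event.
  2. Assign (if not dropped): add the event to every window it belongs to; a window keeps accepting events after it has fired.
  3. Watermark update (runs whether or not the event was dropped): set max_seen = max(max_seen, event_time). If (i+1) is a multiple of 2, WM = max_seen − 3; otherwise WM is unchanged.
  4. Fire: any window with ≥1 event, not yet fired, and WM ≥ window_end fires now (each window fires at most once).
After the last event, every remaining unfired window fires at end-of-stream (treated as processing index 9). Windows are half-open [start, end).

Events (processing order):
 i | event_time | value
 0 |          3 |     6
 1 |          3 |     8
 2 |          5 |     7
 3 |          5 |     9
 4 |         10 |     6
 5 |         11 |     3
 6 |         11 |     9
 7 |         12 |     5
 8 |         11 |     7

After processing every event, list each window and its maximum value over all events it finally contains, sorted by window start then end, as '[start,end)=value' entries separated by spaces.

[3,9)=9 [10,16)=9

i=0 t=3 v=6: → [3,7); WM=−∞
i=1 t=3 v=8: → [3,7); WM=0
i=2 t=5 v=7: → [3,9); WM=0
i=3 t=5 v=9: → [3,9); WM=2
i=4 t=10 v=6: → [10,14); WM=2
i=5 t=11 v=3: → [10,15); WM=8
i=6 t=11 v=9: → [10,15); WM=8
i=7 t=12 v=5: → [10,16); WM=9
i=8 t=11 v=7: → [10,16); WM=9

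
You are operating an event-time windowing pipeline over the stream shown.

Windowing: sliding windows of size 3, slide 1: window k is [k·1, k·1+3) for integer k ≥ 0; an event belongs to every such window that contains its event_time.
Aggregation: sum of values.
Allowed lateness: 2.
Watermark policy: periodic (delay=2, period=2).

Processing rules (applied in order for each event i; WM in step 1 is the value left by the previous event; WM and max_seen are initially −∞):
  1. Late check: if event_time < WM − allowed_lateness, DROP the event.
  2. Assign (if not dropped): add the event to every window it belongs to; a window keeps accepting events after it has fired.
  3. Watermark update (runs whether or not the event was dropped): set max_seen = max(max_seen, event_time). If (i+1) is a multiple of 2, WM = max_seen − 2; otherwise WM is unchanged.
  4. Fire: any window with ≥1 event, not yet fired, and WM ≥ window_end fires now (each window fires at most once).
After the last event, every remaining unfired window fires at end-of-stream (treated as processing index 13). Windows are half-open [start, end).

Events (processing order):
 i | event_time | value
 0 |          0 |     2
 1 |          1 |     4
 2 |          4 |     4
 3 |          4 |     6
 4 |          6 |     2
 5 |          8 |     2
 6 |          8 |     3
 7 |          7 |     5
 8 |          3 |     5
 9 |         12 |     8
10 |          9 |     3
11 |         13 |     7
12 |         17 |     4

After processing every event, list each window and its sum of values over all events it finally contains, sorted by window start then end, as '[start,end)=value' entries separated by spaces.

i=0 t=0 v=2: → [0,3); WM=−∞
i=1 t=1 v=4: → [1,4),[0,3); WM=-1
i=2 t=4 v=4: → [4,7),[3,6),[2,5); WM=-1
i=3 t=4 v=6: → [4,7),[3,6),[2,5); WM=2
i=4 t=6 v=2: → [6,9),[5,8),[4,7); WM=2
i=5 t=8 v=2: → [8,11),[7,10),[6,9); WM=6; [0,3) fires=6 [1,4) fires=4 [2,5) fires=10 [3,6) fires=10
i=6 t=8 v=3: → [8,11),[7,10),[6,9); WM=6
i=7 t=7 v=5: → [7,10),[6,9),[5,8); WM=6
i=8 t=3 v=5: DROP (t<6-2); WM=6
i=9 t=12 v=8: → [12,15),[11,14),[10,13); WM=10; [4,7) fires=12 [5,8) fires=7 [6,9) fires=12 [7,10) fires=10
i=10 t=9 v=3: → [9,12),[8,11),[7,10); WM=10
i=11 t=13 v=7: → [13,16),[12,15),[11,14); WM=11; [8,11) fires=8
i=12 t=17 v=4: → [17,20),[16,19),[15,18); WM=11

[0,3)=6 [1,4)=4 [2,5)=10 [3,6)=10 [4,7)=12 [5,8)=7 [6,9)=12 [7,10)=13 [8,11)=8 [9,12)=3 [10,13)=8 [11,14)=15 [12,15)=15 [13,16)=7 [15,18)=4 [16,19)=4 [17,20)=4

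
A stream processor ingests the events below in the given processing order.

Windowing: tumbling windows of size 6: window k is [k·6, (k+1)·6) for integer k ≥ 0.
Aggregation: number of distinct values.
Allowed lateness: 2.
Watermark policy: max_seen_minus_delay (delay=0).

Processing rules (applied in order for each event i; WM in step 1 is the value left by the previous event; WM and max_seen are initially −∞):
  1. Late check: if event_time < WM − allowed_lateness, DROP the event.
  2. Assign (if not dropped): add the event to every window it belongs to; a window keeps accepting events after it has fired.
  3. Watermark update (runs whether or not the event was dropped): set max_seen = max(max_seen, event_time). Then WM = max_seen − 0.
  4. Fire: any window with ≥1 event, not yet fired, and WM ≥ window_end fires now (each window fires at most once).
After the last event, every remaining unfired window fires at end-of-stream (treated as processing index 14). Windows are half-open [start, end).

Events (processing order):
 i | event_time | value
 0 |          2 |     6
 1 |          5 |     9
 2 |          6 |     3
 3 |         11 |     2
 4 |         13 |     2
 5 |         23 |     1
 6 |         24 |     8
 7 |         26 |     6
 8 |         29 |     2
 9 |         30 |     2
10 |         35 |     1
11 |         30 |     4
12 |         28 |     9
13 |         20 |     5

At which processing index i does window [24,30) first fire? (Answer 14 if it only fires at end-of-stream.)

i=0 t=2 v=6: → [0,6); WM=2
i=1 t=5 v=9: → [0,6); WM=5
i=2 t=6 v=3: → [6,12); WM=6; [0,6) fires=2
i=3 t=11 v=2: → [6,12); WM=11
i=4 t=13 v=2: → [12,18); WM=13; [6,12) fires=2
i=5 t=23 v=1: → [18,24); WM=23; [12,18) fires=1
i=6 t=24 v=8: → [24,30); WM=24; [18,24) fires=1
i=7 t=26 v=6: → [24,30); WM=26
i=8 t=29 v=2: → [24,30); WM=29
i=9 t=30 v=2: → [30,36); WM=30; [24,30) fires=3
i=10 t=35 v=1: → [30,36); WM=35
i=11 t=30 v=4: DROP (t<35-2); WM=35
i=12 t=28 v=9: DROP (t<35-2); WM=35
i=13 t=20 v=5: DROP (t<35-2); WM=35

9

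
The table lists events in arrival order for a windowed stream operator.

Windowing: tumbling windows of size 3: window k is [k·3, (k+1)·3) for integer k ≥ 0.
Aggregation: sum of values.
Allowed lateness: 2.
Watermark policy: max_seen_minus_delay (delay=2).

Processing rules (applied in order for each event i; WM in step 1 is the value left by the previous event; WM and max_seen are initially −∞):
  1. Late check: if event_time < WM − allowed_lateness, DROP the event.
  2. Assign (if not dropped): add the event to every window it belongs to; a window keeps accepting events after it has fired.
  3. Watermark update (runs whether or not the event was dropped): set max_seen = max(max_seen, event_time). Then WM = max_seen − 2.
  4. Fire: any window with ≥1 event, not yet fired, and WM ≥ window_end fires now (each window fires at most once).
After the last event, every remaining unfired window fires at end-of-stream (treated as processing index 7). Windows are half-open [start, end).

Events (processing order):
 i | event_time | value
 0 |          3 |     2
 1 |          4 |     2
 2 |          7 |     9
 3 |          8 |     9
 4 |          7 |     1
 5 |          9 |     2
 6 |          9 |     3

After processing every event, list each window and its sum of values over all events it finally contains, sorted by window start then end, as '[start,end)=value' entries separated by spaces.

i=0 t=3 v=2: → [3,6); WM=1
i=1 t=4 v=2: → [3,6); WM=2
i=2 t=7 v=9: → [6,9); WM=5
i=3 t=8 v=9: → [6,9); WM=6; [3,6) fires=4
i=4 t=7 v=1: → [6,9); WM=6
i=5 t=9 v=2: → [9,12); WM=7
i=6 t=9 v=3: → [9,12); WM=7

[3,6)=4 [6,9)=19 [9,12)=5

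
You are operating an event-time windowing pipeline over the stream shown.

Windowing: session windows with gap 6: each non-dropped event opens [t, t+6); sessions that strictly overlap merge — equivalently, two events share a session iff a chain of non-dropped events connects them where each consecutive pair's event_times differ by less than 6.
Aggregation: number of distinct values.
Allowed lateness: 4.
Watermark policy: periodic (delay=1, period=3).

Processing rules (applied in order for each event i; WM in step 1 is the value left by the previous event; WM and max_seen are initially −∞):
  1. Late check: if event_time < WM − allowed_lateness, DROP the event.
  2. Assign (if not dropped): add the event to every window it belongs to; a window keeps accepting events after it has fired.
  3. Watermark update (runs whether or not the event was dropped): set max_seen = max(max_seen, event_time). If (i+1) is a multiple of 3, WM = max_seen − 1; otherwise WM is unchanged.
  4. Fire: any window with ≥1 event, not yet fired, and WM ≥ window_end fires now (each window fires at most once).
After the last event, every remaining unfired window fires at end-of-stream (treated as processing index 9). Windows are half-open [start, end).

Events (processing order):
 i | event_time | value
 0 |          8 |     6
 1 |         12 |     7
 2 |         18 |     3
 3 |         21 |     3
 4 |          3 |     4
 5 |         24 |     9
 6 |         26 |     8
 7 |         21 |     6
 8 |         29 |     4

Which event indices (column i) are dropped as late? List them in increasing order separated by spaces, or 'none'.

i=0 t=8 v=6: → [8,14); WM=−∞
i=1 t=12 v=7: → [8,18); WM=−∞
i=2 t=18 v=3: → [18,24); WM=17
i=3 t=21 v=3: → [18,27); WM=17
i=4 t=3 v=4: DROP (t<17-4); WM=17
i=5 t=24 v=9: → [18,30); WM=23
i=6 t=26 v=8: → [18,32); WM=23
i=7 t=21 v=6: → [18,32); WM=23
i=8 t=29 v=4: → [18,35); WM=28

4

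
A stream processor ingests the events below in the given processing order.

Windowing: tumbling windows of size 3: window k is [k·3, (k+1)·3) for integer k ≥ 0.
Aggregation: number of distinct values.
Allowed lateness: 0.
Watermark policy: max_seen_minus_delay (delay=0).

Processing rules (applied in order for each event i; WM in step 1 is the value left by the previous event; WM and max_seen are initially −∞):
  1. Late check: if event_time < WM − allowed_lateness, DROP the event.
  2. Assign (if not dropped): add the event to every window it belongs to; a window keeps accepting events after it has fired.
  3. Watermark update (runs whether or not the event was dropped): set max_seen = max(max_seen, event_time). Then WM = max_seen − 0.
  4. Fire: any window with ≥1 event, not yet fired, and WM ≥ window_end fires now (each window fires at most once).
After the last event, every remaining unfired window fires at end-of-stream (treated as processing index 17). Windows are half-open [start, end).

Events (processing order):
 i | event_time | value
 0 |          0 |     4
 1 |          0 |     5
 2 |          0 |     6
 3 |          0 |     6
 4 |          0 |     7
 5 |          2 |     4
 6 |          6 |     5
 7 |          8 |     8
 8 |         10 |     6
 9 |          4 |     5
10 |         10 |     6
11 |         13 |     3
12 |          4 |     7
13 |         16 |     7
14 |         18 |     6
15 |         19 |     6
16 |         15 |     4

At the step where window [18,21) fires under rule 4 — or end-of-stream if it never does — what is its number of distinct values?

i=0 t=0 v=4: → [0,3); WM=0
i=1 t=0 v=5: → [0,3); WM=0
i=2 t=0 v=6: → [0,3); WM=0
i=3 t=0 v=6: → [0,3); WM=0
i=4 t=0 v=7: → [0,3); WM=0
i=5 t=2 v=4: → [0,3); WM=2
i=6 t=6 v=5: → [6,9); WM=6; [0,3) fires=4
i=7 t=8 v=8: → [6,9); WM=8
i=8 t=10 v=6: → [9,12); WM=10; [6,9) fires=2
i=9 t=4 v=5: DROP (t<10-0); WM=10
i=10 t=10 v=6: → [9,12); WM=10
i=11 t=13 v=3: → [12,15); WM=13; [9,12) fires=1
i=12 t=4 v=7: DROP (t<13-0); WM=13
i=13 t=16 v=7: → [15,18); WM=16; [12,15) fires=1
i=14 t=18 v=6: → [18,21); WM=18; [15,18) fires=1
i=15 t=19 v=6: → [18,21); WM=19
i=16 t=15 v=4: DROP (t<19-0); WM=19

1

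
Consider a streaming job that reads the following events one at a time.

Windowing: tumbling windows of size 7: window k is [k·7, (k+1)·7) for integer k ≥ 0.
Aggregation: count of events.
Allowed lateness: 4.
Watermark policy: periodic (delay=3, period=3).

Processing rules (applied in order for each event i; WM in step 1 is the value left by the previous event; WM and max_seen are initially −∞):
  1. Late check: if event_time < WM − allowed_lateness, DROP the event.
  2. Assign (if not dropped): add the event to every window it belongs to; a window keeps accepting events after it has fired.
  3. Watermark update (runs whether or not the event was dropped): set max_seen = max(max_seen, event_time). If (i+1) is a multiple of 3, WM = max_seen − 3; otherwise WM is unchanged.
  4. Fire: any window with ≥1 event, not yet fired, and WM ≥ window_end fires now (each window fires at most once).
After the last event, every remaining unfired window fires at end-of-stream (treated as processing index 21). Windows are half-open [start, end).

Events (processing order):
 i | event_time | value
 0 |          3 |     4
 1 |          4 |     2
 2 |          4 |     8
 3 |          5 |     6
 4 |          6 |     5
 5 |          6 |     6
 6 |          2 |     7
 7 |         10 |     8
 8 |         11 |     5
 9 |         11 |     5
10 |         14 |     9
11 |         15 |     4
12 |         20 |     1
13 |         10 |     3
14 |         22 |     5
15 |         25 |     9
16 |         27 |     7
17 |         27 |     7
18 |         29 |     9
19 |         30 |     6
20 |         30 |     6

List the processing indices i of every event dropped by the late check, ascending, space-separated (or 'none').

none

i=0 t=3 v=4: → [0,7); WM=−∞
i=1 t=4 v=2: → [0,7); WM=−∞
i=2 t=4 v=8: → [0,7); WM=1
i=3 t=5 v=6: → [0,7); WM=1
i=4 t=6 v=5: → [0,7); WM=1
i=5 t=6 v=6: → [0,7); WM=3
i=6 t=2 v=7: → [0,7); WM=3
i=7 t=10 v=8: → [7,14); WM=3
i=8 t=11 v=5: → [7,14); WM=8; [0,7) fires=7
i=9 t=11 v=5: → [7,14); WM=8
i=10 t=14 v=9: → [14,21); WM=8
i=11 t=15 v=4: → [14,21); WM=12
i=12 t=20 v=1: → [14,21); WM=12
i=13 t=10 v=3: → [7,14); WM=12
i=14 t=22 v=5: → [21,28); WM=19; [7,14) fires=4
i=15 t=25 v=9: → [21,28); WM=19
i=16 t=27 v=7: → [21,28); WM=19
i=17 t=27 v=7: → [21,28); WM=24; [14,21) fires=3
i=18 t=29 v=9: → [28,35); WM=24
i=19 t=30 v=6: → [28,35); WM=24
i=20 t=30 v=6: → [28,35); WM=27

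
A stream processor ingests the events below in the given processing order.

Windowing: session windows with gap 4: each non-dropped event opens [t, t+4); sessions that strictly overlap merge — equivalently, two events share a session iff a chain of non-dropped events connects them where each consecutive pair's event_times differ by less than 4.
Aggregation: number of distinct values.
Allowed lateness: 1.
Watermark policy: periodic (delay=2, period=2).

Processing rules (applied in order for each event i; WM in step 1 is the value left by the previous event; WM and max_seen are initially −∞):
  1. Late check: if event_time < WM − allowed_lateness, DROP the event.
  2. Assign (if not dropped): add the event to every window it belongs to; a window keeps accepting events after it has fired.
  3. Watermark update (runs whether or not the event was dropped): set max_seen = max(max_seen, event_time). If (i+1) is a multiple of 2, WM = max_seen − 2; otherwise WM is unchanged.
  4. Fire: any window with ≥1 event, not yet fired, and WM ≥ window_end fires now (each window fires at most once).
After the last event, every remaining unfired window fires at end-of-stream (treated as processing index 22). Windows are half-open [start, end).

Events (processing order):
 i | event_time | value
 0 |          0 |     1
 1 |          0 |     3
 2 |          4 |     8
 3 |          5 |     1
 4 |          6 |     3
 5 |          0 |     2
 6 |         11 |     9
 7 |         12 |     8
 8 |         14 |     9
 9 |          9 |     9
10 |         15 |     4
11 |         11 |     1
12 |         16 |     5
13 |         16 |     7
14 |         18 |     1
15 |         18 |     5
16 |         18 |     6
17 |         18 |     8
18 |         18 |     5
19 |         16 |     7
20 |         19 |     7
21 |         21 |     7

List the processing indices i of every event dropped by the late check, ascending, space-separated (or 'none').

5

i=0 t=0 v=1: → [0,4); WM=−∞
i=1 t=0 v=3: → [0,4); WM=-2
i=2 t=4 v=8: → [4,8); WM=-2
i=3 t=5 v=1: → [4,9); WM=3
i=4 t=6 v=3: → [4,10); WM=3
i=5 t=0 v=2: DROP (t<3-1); WM=4
i=6 t=11 v=9: → [11,15); WM=4
i=7 t=12 v=8: → [11,16); WM=10
i=8 t=14 v=9: → [11,18); WM=10
i=9 t=9 v=9: → [4,18); WM=12
i=10 t=15 v=4: → [4,19); WM=12
i=11 t=11 v=1: → [4,19); WM=13
i=12 t=16 v=5: → [4,20); WM=13
i=13 t=16 v=7: → [4,20); WM=14
i=14 t=18 v=1: → [4,22); WM=14
i=15 t=18 v=5: → [4,22); WM=16
i=16 t=18 v=6: → [4,22); WM=16
i=17 t=18 v=8: → [4,22); WM=16
i=18 t=18 v=5: → [4,22); WM=16
i=19 t=16 v=7: → [4,22); WM=16
i=20 t=19 v=7: → [4,23); WM=16
i=21 t=21 v=7: → [4,25); WM=19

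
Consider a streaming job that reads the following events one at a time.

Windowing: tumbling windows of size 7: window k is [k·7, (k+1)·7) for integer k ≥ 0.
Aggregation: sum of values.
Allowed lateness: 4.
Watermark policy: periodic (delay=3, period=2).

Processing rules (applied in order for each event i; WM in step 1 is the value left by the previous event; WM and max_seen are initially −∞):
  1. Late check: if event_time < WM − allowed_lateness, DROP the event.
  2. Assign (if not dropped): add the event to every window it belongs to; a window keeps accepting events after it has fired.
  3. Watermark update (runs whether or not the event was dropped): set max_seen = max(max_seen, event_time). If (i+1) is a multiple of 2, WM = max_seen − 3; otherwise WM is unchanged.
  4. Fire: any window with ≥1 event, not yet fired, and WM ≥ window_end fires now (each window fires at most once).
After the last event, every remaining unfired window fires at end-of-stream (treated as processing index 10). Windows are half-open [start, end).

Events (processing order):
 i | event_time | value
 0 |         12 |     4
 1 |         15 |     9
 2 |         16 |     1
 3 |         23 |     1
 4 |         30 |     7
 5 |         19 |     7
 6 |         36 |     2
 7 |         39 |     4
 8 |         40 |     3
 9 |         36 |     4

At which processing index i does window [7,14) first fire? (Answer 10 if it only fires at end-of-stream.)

i=0 t=12 v=4: → [7,14); WM=−∞
i=1 t=15 v=9: → [14,21); WM=12
i=2 t=16 v=1: → [14,21); WM=12
i=3 t=23 v=1: → [21,28); WM=20; [7,14) fires=4
i=4 t=30 v=7: → [28,35); WM=20
i=5 t=19 v=7: → [14,21); WM=27; [14,21) fires=17
i=6 t=36 v=2: → [35,42); WM=27
i=7 t=39 v=4: → [35,42); WM=36; [21,28) fires=1 [28,35) fires=7
i=8 t=40 v=3: → [35,42); WM=36
i=9 t=36 v=4: → [35,42); WM=37

3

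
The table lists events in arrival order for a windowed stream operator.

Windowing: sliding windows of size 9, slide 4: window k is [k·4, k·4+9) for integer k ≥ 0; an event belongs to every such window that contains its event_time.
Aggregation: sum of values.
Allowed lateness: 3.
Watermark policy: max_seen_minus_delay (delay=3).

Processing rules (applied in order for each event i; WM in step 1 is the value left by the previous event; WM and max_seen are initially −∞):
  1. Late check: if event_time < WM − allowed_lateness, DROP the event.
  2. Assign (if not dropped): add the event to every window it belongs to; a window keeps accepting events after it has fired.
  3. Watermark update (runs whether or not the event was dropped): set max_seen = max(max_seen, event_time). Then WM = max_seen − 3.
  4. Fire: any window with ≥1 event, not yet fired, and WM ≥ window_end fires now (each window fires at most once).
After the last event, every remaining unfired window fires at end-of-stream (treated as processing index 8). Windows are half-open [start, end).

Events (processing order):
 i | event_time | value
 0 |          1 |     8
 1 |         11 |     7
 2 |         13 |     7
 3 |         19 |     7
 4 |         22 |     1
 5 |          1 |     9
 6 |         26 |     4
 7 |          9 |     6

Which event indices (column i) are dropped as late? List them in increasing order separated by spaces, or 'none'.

5 7

i=0 t=1 v=8: → [0,9); WM=-2
i=1 t=11 v=7: → [8,17),[4,13); WM=8
i=2 t=13 v=7: → [12,21),[8,17); WM=10; [0,9) fires=8
i=3 t=19 v=7: → [16,25),[12,21); WM=16; [4,13) fires=7
i=4 t=22 v=1: → [20,29),[16,25); WM=19; [8,17) fires=14
i=5 t=1 v=9: DROP (t<19-3); WM=19
i=6 t=26 v=4: → [24,33),[20,29); WM=23; [12,21) fires=14
i=7 t=9 v=6: DROP (t<23-3); WM=23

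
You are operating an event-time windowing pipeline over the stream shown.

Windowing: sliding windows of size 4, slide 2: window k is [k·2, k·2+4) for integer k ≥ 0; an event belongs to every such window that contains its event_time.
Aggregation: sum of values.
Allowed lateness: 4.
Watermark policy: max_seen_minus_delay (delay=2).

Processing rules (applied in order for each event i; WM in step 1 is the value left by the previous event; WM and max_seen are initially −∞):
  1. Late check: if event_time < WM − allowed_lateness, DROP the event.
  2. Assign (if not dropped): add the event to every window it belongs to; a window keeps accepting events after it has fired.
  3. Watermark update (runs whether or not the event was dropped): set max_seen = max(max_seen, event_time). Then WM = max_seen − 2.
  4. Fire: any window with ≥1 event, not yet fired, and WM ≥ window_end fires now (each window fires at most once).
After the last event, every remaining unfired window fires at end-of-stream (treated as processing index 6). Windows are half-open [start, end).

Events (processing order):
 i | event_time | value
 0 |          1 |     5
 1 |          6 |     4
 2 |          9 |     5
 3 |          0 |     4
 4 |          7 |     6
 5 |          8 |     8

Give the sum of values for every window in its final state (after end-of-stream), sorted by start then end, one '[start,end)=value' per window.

[0,4)=5 [4,8)=10 [6,10)=23 [8,12)=13

i=0 t=1 v=5: → [0,4); WM=-1
i=1 t=6 v=4: → [6,10),[4,8); WM=4; [0,4) fires=5
i=2 t=9 v=5: → [8,12),[6,10); WM=7
i=3 t=0 v=4: DROP (t<7-4); WM=7
i=4 t=7 v=6: → [6,10),[4,8); WM=7
i=5 t=8 v=8: → [8,12),[6,10); WM=7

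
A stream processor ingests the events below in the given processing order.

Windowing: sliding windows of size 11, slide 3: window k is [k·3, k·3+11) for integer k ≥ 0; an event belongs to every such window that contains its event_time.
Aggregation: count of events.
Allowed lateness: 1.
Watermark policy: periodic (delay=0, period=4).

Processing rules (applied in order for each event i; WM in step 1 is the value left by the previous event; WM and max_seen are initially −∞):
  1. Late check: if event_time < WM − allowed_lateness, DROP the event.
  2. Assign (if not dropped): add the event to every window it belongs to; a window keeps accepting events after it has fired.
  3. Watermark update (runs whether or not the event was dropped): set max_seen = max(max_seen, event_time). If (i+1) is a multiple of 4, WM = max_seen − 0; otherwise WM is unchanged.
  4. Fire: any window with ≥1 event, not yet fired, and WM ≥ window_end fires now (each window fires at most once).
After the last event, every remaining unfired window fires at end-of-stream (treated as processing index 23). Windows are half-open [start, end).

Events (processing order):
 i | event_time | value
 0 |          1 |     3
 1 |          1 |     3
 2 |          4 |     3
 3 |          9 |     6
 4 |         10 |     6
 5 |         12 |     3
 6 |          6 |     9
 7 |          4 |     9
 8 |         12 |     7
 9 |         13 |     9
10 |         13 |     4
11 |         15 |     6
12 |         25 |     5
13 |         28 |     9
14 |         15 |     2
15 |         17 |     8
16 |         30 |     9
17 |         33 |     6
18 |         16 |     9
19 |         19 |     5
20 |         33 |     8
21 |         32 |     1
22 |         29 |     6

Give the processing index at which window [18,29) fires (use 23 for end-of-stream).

i=0 t=1 v=3: → [0,11); WM=−∞
i=1 t=1 v=3: → [0,11); WM=−∞
i=2 t=4 v=3: → [3,14),[0,11); WM=−∞
i=3 t=9 v=6: → [9,20),[6,17),[3,14),[0,11); WM=9
i=4 t=10 v=6: → [9,20),[6,17),[3,14),[0,11); WM=9
i=5 t=12 v=3: → [12,23),[9,20),[6,17),[3,14); WM=9
i=6 t=6 v=9: DROP (t<9-1); WM=9
i=7 t=4 v=9: DROP (t<9-1); WM=12; [0,11) fires=5
i=8 t=12 v=7: → [12,23),[9,20),[6,17),[3,14); WM=12
i=9 t=13 v=9: → [12,23),[9,20),[6,17),[3,14); WM=12
i=10 t=13 v=4: → [12,23),[9,20),[6,17),[3,14); WM=12
i=11 t=15 v=6: → [15,26),[12,23),[9,20),[6,17); WM=15; [3,14) fires=7
i=12 t=25 v=5: → [24,35),[21,32),[18,29),[15,26); WM=15
i=13 t=28 v=9: → [27,38),[24,35),[21,32),[18,29); WM=15
i=14 t=15 v=2: → [15,26),[12,23),[9,20),[6,17); WM=15
i=15 t=17 v=8: → [15,26),[12,23),[9,20); WM=28; [6,17) fires=8 [9,20) fires=9 [12,23) fires=7 [15,26) fires=4
i=16 t=30 v=9: → [30,41),[27,38),[24,35),[21,32); WM=28
i=17 t=33 v=6: → [33,44),[30,41),[27,38),[24,35); WM=28
i=18 t=16 v=9: DROP (t<28-1); WM=28
i=19 t=19 v=5: DROP (t<28-1); WM=33; [18,29) fires=2 [21,32) fires=3
i=20 t=33 v=8: → [33,44),[30,41),[27,38),[24,35); WM=33
i=21 t=32 v=1: → [30,41),[27,38),[24,35); WM=33
i=22 t=29 v=6: DROP (t<33-1); WM=33

19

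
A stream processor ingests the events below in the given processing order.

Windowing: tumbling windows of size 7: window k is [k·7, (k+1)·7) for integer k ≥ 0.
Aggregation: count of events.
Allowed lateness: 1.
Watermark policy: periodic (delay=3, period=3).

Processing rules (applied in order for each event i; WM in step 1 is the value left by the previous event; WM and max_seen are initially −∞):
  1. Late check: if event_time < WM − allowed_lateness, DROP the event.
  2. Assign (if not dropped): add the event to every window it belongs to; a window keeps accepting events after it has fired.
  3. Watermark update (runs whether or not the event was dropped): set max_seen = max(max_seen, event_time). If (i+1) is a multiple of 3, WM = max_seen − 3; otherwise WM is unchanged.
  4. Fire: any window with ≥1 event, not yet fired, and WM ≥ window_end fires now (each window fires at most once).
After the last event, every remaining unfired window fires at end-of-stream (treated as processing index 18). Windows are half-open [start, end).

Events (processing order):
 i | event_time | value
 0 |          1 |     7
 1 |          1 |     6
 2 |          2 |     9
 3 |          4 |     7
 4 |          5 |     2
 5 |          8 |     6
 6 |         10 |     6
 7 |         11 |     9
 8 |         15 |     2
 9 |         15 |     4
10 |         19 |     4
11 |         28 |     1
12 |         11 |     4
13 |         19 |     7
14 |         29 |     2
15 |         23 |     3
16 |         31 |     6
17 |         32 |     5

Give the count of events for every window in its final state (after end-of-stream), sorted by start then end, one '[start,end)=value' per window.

[0,7)=5 [7,14)=3 [14,21)=3 [28,35)=4

i=0 t=1 v=7: → [0,7); WM=−∞
i=1 t=1 v=6: → [0,7); WM=−∞
i=2 t=2 v=9: → [0,7); WM=-1
i=3 t=4 v=7: → [0,7); WM=-1
i=4 t=5 v=2: → [0,7); WM=-1
i=5 t=8 v=6: → [7,14); WM=5
i=6 t=10 v=6: → [7,14); WM=5
i=7 t=11 v=9: → [7,14); WM=5
i=8 t=15 v=2: → [14,21); WM=12; [0,7) fires=5
i=9 t=15 v=4: → [14,21); WM=12
i=10 t=19 v=4: → [14,21); WM=12
i=11 t=28 v=1: → [28,35); WM=25; [7,14) fires=3 [14,21) fires=3
i=12 t=11 v=4: DROP (t<25-1); WM=25
i=13 t=19 v=7: DROP (t<25-1); WM=25
i=14 t=29 v=2: → [28,35); WM=26
i=15 t=23 v=3: DROP (t<26-1); WM=26
i=16 t=31 v=6: → [28,35); WM=26
i=17 t=32 v=5: → [28,35); WM=29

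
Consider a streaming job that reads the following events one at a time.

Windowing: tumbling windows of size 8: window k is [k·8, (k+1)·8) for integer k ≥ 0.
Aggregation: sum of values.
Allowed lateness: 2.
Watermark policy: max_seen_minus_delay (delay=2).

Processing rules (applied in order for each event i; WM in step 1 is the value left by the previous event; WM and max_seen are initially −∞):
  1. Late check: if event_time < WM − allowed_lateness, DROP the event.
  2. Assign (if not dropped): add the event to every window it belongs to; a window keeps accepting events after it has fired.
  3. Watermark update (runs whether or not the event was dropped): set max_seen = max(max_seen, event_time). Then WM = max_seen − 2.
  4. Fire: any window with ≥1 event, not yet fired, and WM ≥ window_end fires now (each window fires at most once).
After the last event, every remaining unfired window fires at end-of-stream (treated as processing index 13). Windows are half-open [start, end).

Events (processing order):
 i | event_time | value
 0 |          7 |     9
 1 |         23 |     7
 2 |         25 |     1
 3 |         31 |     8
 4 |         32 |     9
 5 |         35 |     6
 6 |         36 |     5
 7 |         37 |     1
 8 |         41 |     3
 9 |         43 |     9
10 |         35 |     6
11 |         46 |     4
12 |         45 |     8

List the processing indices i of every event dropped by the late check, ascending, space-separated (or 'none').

10

i=0 t=7 v=9: → [0,8); WM=5
i=1 t=23 v=7: → [16,24); WM=21; [0,8) fires=9
i=2 t=25 v=1: → [24,32); WM=23
i=3 t=31 v=8: → [24,32); WM=29; [16,24) fires=7
i=4 t=32 v=9: → [32,40); WM=30
i=5 t=35 v=6: → [32,40); WM=33; [24,32) fires=9
i=6 t=36 v=5: → [32,40); WM=34
i=7 t=37 v=1: → [32,40); WM=35
i=8 t=41 v=3: → [40,48); WM=39
i=9 t=43 v=9: → [40,48); WM=41; [32,40) fires=21
i=10 t=35 v=6: DROP (t<41-2); WM=41
i=11 t=46 v=4: → [40,48); WM=44
i=12 t=45 v=8: → [40,48); WM=44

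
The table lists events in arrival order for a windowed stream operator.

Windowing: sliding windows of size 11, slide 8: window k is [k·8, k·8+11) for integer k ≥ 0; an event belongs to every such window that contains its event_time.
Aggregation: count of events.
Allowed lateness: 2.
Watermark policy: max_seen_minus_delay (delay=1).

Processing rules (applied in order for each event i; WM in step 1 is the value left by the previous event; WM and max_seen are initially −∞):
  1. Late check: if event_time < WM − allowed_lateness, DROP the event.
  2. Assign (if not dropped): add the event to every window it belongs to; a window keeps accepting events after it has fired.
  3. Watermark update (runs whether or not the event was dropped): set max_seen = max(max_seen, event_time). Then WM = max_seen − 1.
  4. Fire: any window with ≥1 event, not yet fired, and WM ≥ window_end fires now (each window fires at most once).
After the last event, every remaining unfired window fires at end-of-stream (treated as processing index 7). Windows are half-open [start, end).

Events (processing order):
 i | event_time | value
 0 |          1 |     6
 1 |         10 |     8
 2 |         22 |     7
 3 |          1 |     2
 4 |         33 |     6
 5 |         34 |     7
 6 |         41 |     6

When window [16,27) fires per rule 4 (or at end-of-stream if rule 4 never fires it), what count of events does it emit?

1

i=0 t=1 v=6: → [0,11); WM=0
i=1 t=10 v=8: → [8,19),[0,11); WM=9
i=2 t=22 v=7: → [16,27); WM=21; [0,11) fires=2 [8,19) fires=1
i=3 t=1 v=2: DROP (t<21-2); WM=21
i=4 t=33 v=6: → [32,43),[24,35); WM=32; [16,27) fires=1
i=5 t=34 v=7: → [32,43),[24,35); WM=33
i=6 t=41 v=6: → [40,51),[32,43); WM=40; [24,35) fires=2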